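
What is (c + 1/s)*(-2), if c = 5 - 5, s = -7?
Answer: 2/7 ≈ 0.28571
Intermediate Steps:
c = 0
(c + 1/s)*(-2) = (0 + 1/(-7))*(-2) = (0 - ⅐)*(-2) = -⅐*(-2) = 2/7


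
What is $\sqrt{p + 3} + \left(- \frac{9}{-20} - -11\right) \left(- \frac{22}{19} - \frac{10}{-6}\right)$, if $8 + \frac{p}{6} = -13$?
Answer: $\frac{6641}{1140} + i \sqrt{123} \approx 5.8254 + 11.091 i$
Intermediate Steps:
$p = -126$ ($p = -48 + 6 \left(-13\right) = -48 - 78 = -126$)
$\sqrt{p + 3} + \left(- \frac{9}{-20} - -11\right) \left(- \frac{22}{19} - \frac{10}{-6}\right) = \sqrt{-126 + 3} + \left(- \frac{9}{-20} - -11\right) \left(- \frac{22}{19} - \frac{10}{-6}\right) = \sqrt{-123} + \left(\left(-9\right) \left(- \frac{1}{20}\right) + 11\right) \left(\left(-22\right) \frac{1}{19} - - \frac{5}{3}\right) = i \sqrt{123} + \left(\frac{9}{20} + 11\right) \left(- \frac{22}{19} + \frac{5}{3}\right) = i \sqrt{123} + \frac{229}{20} \cdot \frac{29}{57} = i \sqrt{123} + \frac{6641}{1140} = \frac{6641}{1140} + i \sqrt{123}$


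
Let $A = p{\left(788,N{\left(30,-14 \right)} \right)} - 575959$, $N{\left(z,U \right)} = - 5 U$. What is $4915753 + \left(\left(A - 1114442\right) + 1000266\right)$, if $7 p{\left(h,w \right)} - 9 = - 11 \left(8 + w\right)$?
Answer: $\frac{29578477}{7} \approx 4.2255 \cdot 10^{6}$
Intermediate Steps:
$p{\left(h,w \right)} = - \frac{79}{7} - \frac{11 w}{7}$ ($p{\left(h,w \right)} = \frac{9}{7} + \frac{\left(-11\right) \left(8 + w\right)}{7} = \frac{9}{7} + \frac{-88 - 11 w}{7} = \frac{9}{7} - \left(\frac{88}{7} + \frac{11 w}{7}\right) = - \frac{79}{7} - \frac{11 w}{7}$)
$A = - \frac{4032562}{7}$ ($A = \left(- \frac{79}{7} - \frac{11 \left(\left(-5\right) \left(-14\right)\right)}{7}\right) - 575959 = \left(- \frac{79}{7} - 110\right) - 575959 = - \frac{849}{7} - 575959 = - \frac{4032562}{7} \approx -5.7608 \cdot 10^{5}$)
$4915753 + \left(\left(A - 1114442\right) + 1000266\right) = 4915753 + \left(\left(- \frac{4032562}{7} - 1114442\right) + 1000266\right) = 4915753 + \left(- \frac{11833656}{7} + 1000266\right) = 4915753 - \frac{4831794}{7} = \frac{29578477}{7}$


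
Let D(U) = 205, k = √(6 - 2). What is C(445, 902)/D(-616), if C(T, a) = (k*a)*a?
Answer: 39688/5 ≈ 7937.6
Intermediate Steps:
k = 2 (k = √4 = 2)
C(T, a) = 2*a² (C(T, a) = (2*a)*a = 2*a²)
C(445, 902)/D(-616) = (2*902²)/205 = (2*813604)*(1/205) = 1627208*(1/205) = 39688/5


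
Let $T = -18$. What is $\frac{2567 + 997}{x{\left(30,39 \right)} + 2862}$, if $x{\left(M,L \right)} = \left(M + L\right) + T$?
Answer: $\frac{1188}{971} \approx 1.2235$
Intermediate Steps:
$x{\left(M,L \right)} = -18 + L + M$ ($x{\left(M,L \right)} = \left(M + L\right) - 18 = \left(L + M\right) - 18 = -18 + L + M$)
$\frac{2567 + 997}{x{\left(30,39 \right)} + 2862} = \frac{2567 + 997}{\left(-18 + 39 + 30\right) + 2862} = \frac{3564}{51 + 2862} = \frac{3564}{2913} = 3564 \cdot \frac{1}{2913} = \frac{1188}{971}$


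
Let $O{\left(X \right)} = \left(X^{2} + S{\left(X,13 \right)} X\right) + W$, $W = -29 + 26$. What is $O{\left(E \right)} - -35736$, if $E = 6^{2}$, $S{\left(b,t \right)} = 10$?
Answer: $37389$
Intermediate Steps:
$W = -3$
$E = 36$
$O{\left(X \right)} = -3 + X^{2} + 10 X$ ($O{\left(X \right)} = \left(X^{2} + 10 X\right) - 3 = -3 + X^{2} + 10 X$)
$O{\left(E \right)} - -35736 = \left(-3 + 36^{2} + 10 \cdot 36\right) - -35736 = \left(-3 + 1296 + 360\right) + 35736 = 1653 + 35736 = 37389$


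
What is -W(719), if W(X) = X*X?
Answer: -516961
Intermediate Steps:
W(X) = X²
-W(719) = -1*719² = -1*516961 = -516961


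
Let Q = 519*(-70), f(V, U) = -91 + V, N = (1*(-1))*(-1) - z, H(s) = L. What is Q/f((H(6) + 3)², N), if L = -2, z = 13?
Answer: 1211/3 ≈ 403.67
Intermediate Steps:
H(s) = -2
N = -12 (N = (1*(-1))*(-1) - 1*13 = -1*(-1) - 13 = 1 - 13 = -12)
Q = -36330
Q/f((H(6) + 3)², N) = -36330/(-91 + (-2 + 3)²) = -36330/(-91 + 1²) = -36330/(-91 + 1) = -36330/(-90) = -36330*(-1/90) = 1211/3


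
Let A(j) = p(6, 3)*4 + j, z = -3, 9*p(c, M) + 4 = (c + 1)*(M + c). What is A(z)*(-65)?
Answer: -13585/9 ≈ -1509.4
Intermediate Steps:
p(c, M) = -4/9 + (1 + c)*(M + c)/9 (p(c, M) = -4/9 + ((c + 1)*(M + c))/9 = -4/9 + ((1 + c)*(M + c))/9 = -4/9 + (1 + c)*(M + c)/9)
A(j) = 236/9 + j (A(j) = (-4/9 + (⅑)*3 + (⅑)*6 + (⅑)*6² + (⅑)*3*6)*4 + j = (-4/9 + ⅓ + ⅔ + (⅑)*36 + 2)*4 + j = (-4/9 + ⅓ + ⅔ + 4 + 2)*4 + j = (59/9)*4 + j = 236/9 + j)
A(z)*(-65) = (236/9 - 3)*(-65) = (209/9)*(-65) = -13585/9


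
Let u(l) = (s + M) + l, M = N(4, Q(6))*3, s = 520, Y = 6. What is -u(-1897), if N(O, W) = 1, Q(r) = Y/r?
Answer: 1374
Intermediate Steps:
Q(r) = 6/r
M = 3 (M = 1*3 = 3)
u(l) = 523 + l (u(l) = (520 + 3) + l = 523 + l)
-u(-1897) = -(523 - 1897) = -1*(-1374) = 1374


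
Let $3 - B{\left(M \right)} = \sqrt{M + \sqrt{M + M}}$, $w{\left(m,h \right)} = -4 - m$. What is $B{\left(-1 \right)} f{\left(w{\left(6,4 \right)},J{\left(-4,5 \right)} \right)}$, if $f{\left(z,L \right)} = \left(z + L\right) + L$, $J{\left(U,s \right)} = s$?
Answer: $0$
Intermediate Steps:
$B{\left(M \right)} = 3 - \sqrt{M + \sqrt{2} \sqrt{M}}$ ($B{\left(M \right)} = 3 - \sqrt{M + \sqrt{M + M}} = 3 - \sqrt{M + \sqrt{2 M}} = 3 - \sqrt{M + \sqrt{2} \sqrt{M}}$)
$f{\left(z,L \right)} = z + 2 L$ ($f{\left(z,L \right)} = \left(L + z\right) + L = z + 2 L$)
$B{\left(-1 \right)} f{\left(w{\left(6,4 \right)},J{\left(-4,5 \right)} \right)} = \left(3 - \sqrt{-1 + \sqrt{2} \sqrt{-1}}\right) \left(\left(-4 - 6\right) + 2 \cdot 5\right) = \left(3 - \sqrt{-1 + \sqrt{2} i}\right) \left(\left(-4 - 6\right) + 10\right) = \left(3 - \sqrt{-1 + i \sqrt{2}}\right) \left(-10 + 10\right) = \left(3 - \sqrt{-1 + i \sqrt{2}}\right) 0 = 0$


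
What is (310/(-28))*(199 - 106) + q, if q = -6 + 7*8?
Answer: -13715/14 ≈ -979.64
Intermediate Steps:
q = 50 (q = -6 + 56 = 50)
(310/(-28))*(199 - 106) + q = (310/(-28))*(199 - 106) + 50 = (310*(-1/28))*93 + 50 = -155/14*93 + 50 = -14415/14 + 50 = -13715/14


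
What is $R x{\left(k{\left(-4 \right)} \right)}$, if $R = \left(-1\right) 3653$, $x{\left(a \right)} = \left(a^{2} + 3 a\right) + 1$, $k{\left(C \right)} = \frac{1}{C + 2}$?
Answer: $\frac{3653}{4} \approx 913.25$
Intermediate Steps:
$k{\left(C \right)} = \frac{1}{2 + C}$
$x{\left(a \right)} = 1 + a^{2} + 3 a$
$R = -3653$
$R x{\left(k{\left(-4 \right)} \right)} = - 3653 \left(1 + \left(\frac{1}{2 - 4}\right)^{2} + \frac{3}{2 - 4}\right) = - 3653 \left(1 + \left(\frac{1}{-2}\right)^{2} + \frac{3}{-2}\right) = - 3653 \left(1 + \left(- \frac{1}{2}\right)^{2} + 3 \left(- \frac{1}{2}\right)\right) = - 3653 \left(1 + \frac{1}{4} - \frac{3}{2}\right) = \left(-3653\right) \left(- \frac{1}{4}\right) = \frac{3653}{4}$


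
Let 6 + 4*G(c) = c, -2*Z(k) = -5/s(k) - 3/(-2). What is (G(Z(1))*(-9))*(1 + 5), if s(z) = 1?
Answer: 459/8 ≈ 57.375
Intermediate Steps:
Z(k) = 7/4 (Z(k) = -(-5/1 - 3/(-2))/2 = -(-5*1 - 3*(-1/2))/2 = -(-5 + 3/2)/2 = -1/2*(-7/2) = 7/4)
G(c) = -3/2 + c/4
(G(Z(1))*(-9))*(1 + 5) = ((-3/2 + (1/4)*(7/4))*(-9))*(1 + 5) = ((-3/2 + 7/16)*(-9))*6 = -17/16*(-9)*6 = (153/16)*6 = 459/8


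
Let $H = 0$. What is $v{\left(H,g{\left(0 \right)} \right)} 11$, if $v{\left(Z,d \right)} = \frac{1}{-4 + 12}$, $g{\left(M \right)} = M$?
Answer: $\frac{11}{8} \approx 1.375$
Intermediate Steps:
$v{\left(Z,d \right)} = \frac{1}{8}$
$v{\left(H,g{\left(0 \right)} \right)} 11 = \frac{1}{8} \cdot 11 = \frac{11}{8}$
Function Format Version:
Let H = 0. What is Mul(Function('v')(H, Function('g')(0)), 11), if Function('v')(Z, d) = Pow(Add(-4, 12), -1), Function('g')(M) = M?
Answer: Rational(11, 8) ≈ 1.3750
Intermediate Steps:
Function('v')(Z, d) = Rational(1, 8) (Function('v')(Z, d) = Pow(8, -1) = Rational(1, 8))
Mul(Function('v')(H, Function('g')(0)), 11) = Mul(Rational(1, 8), 11) = Rational(11, 8)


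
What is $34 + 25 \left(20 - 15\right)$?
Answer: $159$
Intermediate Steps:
$34 + 25 \left(20 - 15\right) = 34 + 25 \cdot 5 = 34 + 125 = 159$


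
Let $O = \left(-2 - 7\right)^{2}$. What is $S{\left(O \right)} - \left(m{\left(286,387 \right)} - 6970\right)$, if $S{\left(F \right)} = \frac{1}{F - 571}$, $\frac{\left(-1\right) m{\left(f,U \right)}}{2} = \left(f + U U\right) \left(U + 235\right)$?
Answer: $\frac{91470941099}{490} \approx 1.8668 \cdot 10^{8}$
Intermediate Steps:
$m{\left(f,U \right)} = - 2 \left(235 + U\right) \left(f + U^{2}\right)$ ($m{\left(f,U \right)} = - 2 \left(f + U U\right) \left(U + 235\right) = - 2 \left(f + U^{2}\right) \left(235 + U\right) = - 2 \left(235 + U\right) \left(f + U^{2}\right)$)
$O = 81$ ($O = \left(-9\right)^{2} = 81$)
$S{\left(F \right)} = \frac{1}{-571 + F}$
$S{\left(O \right)} - \left(m{\left(286,387 \right)} - 6970\right) = \frac{1}{-571 + 81} - \left(\left(\left(-470\right) 286 - 470 \cdot 387^{2} - 2 \cdot 387^{3} - 774 \cdot 286\right) - 6970\right) = \frac{1}{-490} - \left(\left(-134420 - 70391430 - 115921206 - 221364\right) - 6970\right) = - \frac{1}{490} - \left(\left(-134420 - 70391430 - 115921206 - 221364\right) - 6970\right) = - \frac{1}{490} - \left(-186668420 - 6970\right) = - \frac{1}{490} - -186675390 = - \frac{1}{490} + 186675390 = \frac{91470941099}{490}$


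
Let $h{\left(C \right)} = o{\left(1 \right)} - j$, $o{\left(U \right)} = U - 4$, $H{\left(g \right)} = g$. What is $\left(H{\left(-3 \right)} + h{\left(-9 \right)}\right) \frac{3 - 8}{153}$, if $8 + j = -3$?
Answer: $- \frac{25}{153} \approx -0.1634$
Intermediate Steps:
$j = -11$ ($j = -8 - 3 = -11$)
$o{\left(U \right)} = -4 + U$
$h{\left(C \right)} = 8$ ($h{\left(C \right)} = \left(-4 + 1\right) - -11 = -3 + 11 = 8$)
$\left(H{\left(-3 \right)} + h{\left(-9 \right)}\right) \frac{3 - 8}{153} = \left(-3 + 8\right) \frac{3 - 8}{153} = 5 \left(3 - 8\right) \frac{1}{153} = 5 \left(\left(-5\right) \frac{1}{153}\right) = 5 \left(- \frac{5}{153}\right) = - \frac{25}{153}$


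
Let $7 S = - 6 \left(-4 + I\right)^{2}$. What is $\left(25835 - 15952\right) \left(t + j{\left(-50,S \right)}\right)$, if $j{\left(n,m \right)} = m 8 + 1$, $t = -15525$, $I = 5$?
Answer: $- \frac{1074440228}{7} \approx -1.5349 \cdot 10^{8}$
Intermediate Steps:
$S = - \frac{6}{7}$ ($S = \frac{\left(-6\right) \left(-4 + 5\right)^{2}}{7} = \frac{\left(-6\right) 1^{2}}{7} = \frac{\left(-6\right) 1}{7} = \frac{1}{7} \left(-6\right) = - \frac{6}{7} \approx -0.85714$)
$j{\left(n,m \right)} = 1 + 8 m$ ($j{\left(n,m \right)} = 8 m + 1 = 1 + 8 m$)
$\left(25835 - 15952\right) \left(t + j{\left(-50,S \right)}\right) = \left(25835 - 15952\right) \left(-15525 + \left(1 + 8 \left(- \frac{6}{7}\right)\right)\right) = \left(25835 - 15952\right) \left(-15525 + \left(1 - \frac{48}{7}\right)\right) = 9883 \left(-15525 - \frac{41}{7}\right) = 9883 \left(- \frac{108716}{7}\right) = - \frac{1074440228}{7}$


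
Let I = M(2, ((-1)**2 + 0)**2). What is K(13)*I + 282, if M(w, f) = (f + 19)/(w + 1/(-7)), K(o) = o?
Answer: 422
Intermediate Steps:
M(w, f) = (19 + f)/(-1/7 + w) (M(w, f) = (19 + f)/(w - 1/7) = (19 + f)/(-1/7 + w))
I = 140/13 (I = 7*(19 + ((-1)**2 + 0)**2)/(-1 + 7*2) = 7*(19 + (1 + 0)**2)/(-1 + 14) = 7*(19 + 1**2)/13 = 7*(1/13)*(19 + 1) = 7*(1/13)*20 = 140/13 ≈ 10.769)
K(13)*I + 282 = 13*(140/13) + 282 = 140 + 282 = 422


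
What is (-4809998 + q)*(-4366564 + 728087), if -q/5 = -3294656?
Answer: -42436583301514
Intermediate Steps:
q = 16473280 (q = -5*(-3294656) = 16473280)
(-4809998 + q)*(-4366564 + 728087) = (-4809998 + 16473280)*(-4366564 + 728087) = 11663282*(-3638477) = -42436583301514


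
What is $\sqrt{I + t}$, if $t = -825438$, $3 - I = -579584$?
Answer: $i \sqrt{245851} \approx 495.83 i$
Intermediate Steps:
$I = 579587$ ($I = 3 - -579584 = 3 + 579584 = 579587$)
$\sqrt{I + t} = \sqrt{579587 - 825438} = \sqrt{-245851} = i \sqrt{245851}$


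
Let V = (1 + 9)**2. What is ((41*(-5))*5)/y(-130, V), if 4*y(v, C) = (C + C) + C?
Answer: -41/3 ≈ -13.667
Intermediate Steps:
V = 100 (V = 10**2 = 100)
y(v, C) = 3*C/4 (y(v, C) = ((C + C) + C)/4 = (2*C + C)/4 = (3*C)/4 = 3*C/4)
((41*(-5))*5)/y(-130, V) = ((41*(-5))*5)/(((3/4)*100)) = -205*5/75 = -1025*1/75 = -41/3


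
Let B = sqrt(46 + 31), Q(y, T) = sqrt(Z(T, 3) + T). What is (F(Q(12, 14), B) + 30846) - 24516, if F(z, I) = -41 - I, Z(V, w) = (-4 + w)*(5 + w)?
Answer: 6289 - sqrt(77) ≈ 6280.2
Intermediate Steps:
Q(y, T) = sqrt(-8 + T) (Q(y, T) = sqrt((-20 + 3 + 3**2) + T) = sqrt((-20 + 3 + 9) + T) = sqrt(-8 + T))
B = sqrt(77) ≈ 8.7750
(F(Q(12, 14), B) + 30846) - 24516 = ((-41 - sqrt(77)) + 30846) - 24516 = (30805 - sqrt(77)) - 24516 = 6289 - sqrt(77)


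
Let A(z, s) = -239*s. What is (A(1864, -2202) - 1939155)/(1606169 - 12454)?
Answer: -1412877/1593715 ≈ -0.88653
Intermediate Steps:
(A(1864, -2202) - 1939155)/(1606169 - 12454) = (-239*(-2202) - 1939155)/(1606169 - 12454) = (526278 - 1939155)/1593715 = -1412877*1/1593715 = -1412877/1593715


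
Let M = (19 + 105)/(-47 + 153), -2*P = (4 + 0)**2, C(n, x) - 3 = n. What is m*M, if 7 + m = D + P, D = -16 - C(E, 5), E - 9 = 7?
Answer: -3100/53 ≈ -58.491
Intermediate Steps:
E = 16 (E = 9 + 7 = 16)
C(n, x) = 3 + n
P = -8 (P = -(4 + 0)**2/2 = -1/2*4**2 = -1/2*16 = -8)
M = 62/53 (M = 124/106 = 124*(1/106) = 62/53 ≈ 1.1698)
D = -35 (D = -16 - (3 + 16) = -16 - 1*19 = -16 - 19 = -35)
m = -50 (m = -7 + (-35 - 8) = -7 - 43 = -50)
m*M = -50*62/53 = -3100/53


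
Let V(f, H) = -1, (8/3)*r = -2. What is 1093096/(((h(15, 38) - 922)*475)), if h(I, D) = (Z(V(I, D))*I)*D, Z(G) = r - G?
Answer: -2186192/740525 ≈ -2.9522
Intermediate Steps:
r = -¾ (r = (3/8)*(-2) = -¾ ≈ -0.75000)
Z(G) = -¾ - G
h(I, D) = D*I/4 (h(I, D) = ((-¾ - 1*(-1))*I)*D = ((-¾ + 1)*I)*D = (I/4)*D = D*I/4)
1093096/(((h(15, 38) - 922)*475)) = 1093096/((((¼)*38*15 - 922)*475)) = 1093096/(((285/2 - 922)*475)) = 1093096/((-1559/2*475)) = 1093096/(-740525/2) = 1093096*(-2/740525) = -2186192/740525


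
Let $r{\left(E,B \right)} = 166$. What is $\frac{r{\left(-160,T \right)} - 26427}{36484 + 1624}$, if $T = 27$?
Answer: $- \frac{26261}{38108} \approx -0.68912$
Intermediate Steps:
$\frac{r{\left(-160,T \right)} - 26427}{36484 + 1624} = \frac{166 - 26427}{36484 + 1624} = - \frac{26261}{38108}$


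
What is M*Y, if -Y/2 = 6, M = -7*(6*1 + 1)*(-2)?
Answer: -1176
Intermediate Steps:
M = 98 (M = -7*(6 + 1)*(-2) = -7*7*(-2) = -49*(-2) = 98)
Y = -12 (Y = -2*6 = -12)
M*Y = 98*(-12) = -1176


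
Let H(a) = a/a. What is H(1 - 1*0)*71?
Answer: 71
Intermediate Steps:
H(a) = 1
H(1 - 1*0)*71 = 1*71 = 71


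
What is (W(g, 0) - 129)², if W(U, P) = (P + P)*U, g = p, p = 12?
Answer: 16641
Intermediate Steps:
g = 12
W(U, P) = 2*P*U (W(U, P) = (2*P)*U = 2*P*U)
(W(g, 0) - 129)² = (2*0*12 - 129)² = (0 - 129)² = (-129)² = 16641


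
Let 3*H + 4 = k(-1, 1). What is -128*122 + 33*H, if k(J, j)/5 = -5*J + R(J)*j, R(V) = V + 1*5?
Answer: -15165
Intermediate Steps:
R(V) = 5 + V (R(V) = V + 5 = 5 + V)
k(J, j) = -25*J + 5*j*(5 + J) (k(J, j) = 5*(-5*J + (5 + J)*j) = 5*(-5*J + j*(5 + J)) = -25*J + 5*j*(5 + J))
H = 41/3 (H = -4/3 + (-25*(-1) + 5*1*(5 - 1))/3 = -4/3 + (25 + 5*1*4)/3 = -4/3 + (25 + 20)/3 = -4/3 + (1/3)*45 = -4/3 + 15 = 41/3 ≈ 13.667)
-128*122 + 33*H = -128*122 + 33*(41/3) = -15616 + 451 = -15165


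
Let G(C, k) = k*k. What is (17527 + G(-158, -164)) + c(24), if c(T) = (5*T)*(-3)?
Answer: 44063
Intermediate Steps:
G(C, k) = k²
c(T) = -15*T
(17527 + G(-158, -164)) + c(24) = (17527 + (-164)²) - 15*24 = (17527 + 26896) - 360 = 44423 - 360 = 44063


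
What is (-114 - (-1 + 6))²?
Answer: 14161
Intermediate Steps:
(-114 - (-1 + 6))² = (-114 - 1*5)² = (-114 - 5)² = (-119)² = 14161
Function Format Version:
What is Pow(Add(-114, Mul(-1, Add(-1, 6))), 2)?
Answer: 14161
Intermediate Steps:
Pow(Add(-114, Mul(-1, Add(-1, 6))), 2) = Pow(Add(-114, Mul(-1, 5)), 2) = Pow(Add(-114, -5), 2) = Pow(-119, 2) = 14161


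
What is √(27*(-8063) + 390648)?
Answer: √172947 ≈ 415.87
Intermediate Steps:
√(27*(-8063) + 390648) = √(-217701 + 390648) = √172947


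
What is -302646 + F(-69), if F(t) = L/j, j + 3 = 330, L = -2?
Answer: -98965244/327 ≈ -3.0265e+5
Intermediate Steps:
j = 327 (j = -3 + 330 = 327)
F(t) = -2/327
-302646 + F(-69) = -302646 - 2/327 = -98965244/327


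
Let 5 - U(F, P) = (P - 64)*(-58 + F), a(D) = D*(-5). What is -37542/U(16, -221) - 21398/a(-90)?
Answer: -23913317/538425 ≈ -44.413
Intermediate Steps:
a(D) = -5*D
U(F, P) = 5 - (-64 + P)*(-58 + F) (U(F, P) = 5 - (P - 64)*(-58 + F) = 5 - (-64 + P)*(-58 + F))
-37542/U(16, -221) - 21398/a(-90) = -37542/(-3707 + 58*(-221) + 64*16 - 1*16*(-221)) - 21398/((-5*(-90))) = -37542/(-3707 - 12818 + 1024 + 3536) - 21398/450 = -37542/(-11965) - 21398*1/450 = -37542*(-1/11965) - 10699/225 = 37542/11965 - 10699/225 = -23913317/538425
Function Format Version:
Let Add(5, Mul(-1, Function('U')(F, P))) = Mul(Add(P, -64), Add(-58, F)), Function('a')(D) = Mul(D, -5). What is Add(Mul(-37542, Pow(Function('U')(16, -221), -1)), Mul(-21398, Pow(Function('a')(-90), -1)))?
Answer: Rational(-23913317, 538425) ≈ -44.413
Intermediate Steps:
Function('a')(D) = Mul(-5, D)
Function('U')(F, P) = Add(5, Mul(-1, Add(-64, P), Add(-58, F))) (Function('U')(F, P) = Add(5, Mul(-1, Mul(Add(P, -64), Add(-58, F)))) = Add(5, Mul(-1, Mul(Add(-64, P), Add(-58, F)))) = Add(5, Mul(-1, Add(-64, P), Add(-58, F))))
Add(Mul(-37542, Pow(Function('U')(16, -221), -1)), Mul(-21398, Pow(Function('a')(-90), -1))) = Add(Mul(-37542, Pow(Add(-3707, Mul(58, -221), Mul(64, 16), Mul(-1, 16, -221)), -1)), Mul(-21398, Pow(Mul(-5, -90), -1))) = Add(Mul(-37542, Pow(Add(-3707, -12818, 1024, 3536), -1)), Mul(-21398, Pow(450, -1))) = Add(Mul(-37542, Pow(-11965, -1)), Mul(-21398, Rational(1, 450))) = Add(Mul(-37542, Rational(-1, 11965)), Rational(-10699, 225)) = Add(Rational(37542, 11965), Rational(-10699, 225)) = Rational(-23913317, 538425)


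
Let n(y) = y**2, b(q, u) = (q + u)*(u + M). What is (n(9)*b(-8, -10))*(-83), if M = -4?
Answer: -1694196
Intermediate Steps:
b(q, u) = (-4 + u)*(q + u) (b(q, u) = (q + u)*(u - 4) = (q + u)*(-4 + u) = (-4 + u)*(q + u))
(n(9)*b(-8, -10))*(-83) = (9**2*((-10)**2 - 4*(-8) - 4*(-10) - 8*(-10)))*(-83) = (81*(100 + 32 + 40 + 80))*(-83) = (81*252)*(-83) = 20412*(-83) = -1694196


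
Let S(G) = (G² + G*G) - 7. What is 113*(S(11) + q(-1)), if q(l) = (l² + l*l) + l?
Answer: 26668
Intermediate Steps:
q(l) = l + 2*l² (q(l) = (l² + l²) + l = 2*l² + l = l + 2*l²)
S(G) = -7 + 2*G² (S(G) = (G² + G²) - 7 = 2*G² - 7 = -7 + 2*G²)
113*(S(11) + q(-1)) = 113*((-7 + 2*11²) - (1 + 2*(-1))) = 113*((-7 + 2*121) - (1 - 2)) = 113*((-7 + 242) - 1*(-1)) = 113*(235 + 1) = 113*236 = 26668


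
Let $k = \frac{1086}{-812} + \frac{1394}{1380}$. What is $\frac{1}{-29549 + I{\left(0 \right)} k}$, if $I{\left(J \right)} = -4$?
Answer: $- \frac{70035}{2069372527} \approx -3.3844 \cdot 10^{-5}$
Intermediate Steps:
$k = - \frac{22922}{70035}$ ($k = 1086 \left(- \frac{1}{812}\right) + 1394 \cdot \frac{1}{1380} = - \frac{543}{406} + \frac{697}{690} = - \frac{22922}{70035} \approx -0.32729$)
$\frac{1}{-29549 + I{\left(0 \right)} k} = \frac{1}{-29549 - - \frac{91688}{70035}} = \frac{1}{-29549 + \frac{91688}{70035}} = \frac{1}{- \frac{2069372527}{70035}} = - \frac{70035}{2069372527}$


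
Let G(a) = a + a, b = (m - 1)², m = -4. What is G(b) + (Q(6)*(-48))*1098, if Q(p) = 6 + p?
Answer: -632398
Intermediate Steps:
b = 25 (b = (-4 - 1)² = (-5)² = 25)
G(a) = 2*a
G(b) + (Q(6)*(-48))*1098 = 2*25 + ((6 + 6)*(-48))*1098 = 50 + (12*(-48))*1098 = 50 - 576*1098 = 50 - 632448 = -632398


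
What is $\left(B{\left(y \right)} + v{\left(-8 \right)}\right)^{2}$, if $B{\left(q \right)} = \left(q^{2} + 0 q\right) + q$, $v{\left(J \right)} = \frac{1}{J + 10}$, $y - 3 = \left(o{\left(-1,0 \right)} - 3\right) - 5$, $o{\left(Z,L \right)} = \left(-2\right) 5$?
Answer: $\frac{177241}{4} \approx 44310.0$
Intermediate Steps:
$o{\left(Z,L \right)} = -10$
$y = -15$ ($y = 3 - 18 = -15$)
$v{\left(J \right)} = \frac{1}{10 + J}$
$B{\left(q \right)} = q + q^{2}$ ($B{\left(q \right)} = \left(q^{2} + 0\right) + q = q^{2} + q = q + q^{2}$)
$\left(B{\left(y \right)} + v{\left(-8 \right)}\right)^{2} = \left(- 15 \left(1 - 15\right) + \frac{1}{10 - 8}\right)^{2} = \left(\left(-15\right) \left(-14\right) + \frac{1}{2}\right)^{2} = \left(210 + \frac{1}{2}\right)^{2} = \left(\frac{421}{2}\right)^{2} = \frac{177241}{4}$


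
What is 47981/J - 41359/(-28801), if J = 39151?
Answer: 3001146990/1127587951 ≈ 2.6616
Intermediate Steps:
47981/J - 41359/(-28801) = 47981/39151 - 41359/(-28801) = 47981*(1/39151) - 41359*(-1/28801) = 47981/39151 + 41359/28801 = 3001146990/1127587951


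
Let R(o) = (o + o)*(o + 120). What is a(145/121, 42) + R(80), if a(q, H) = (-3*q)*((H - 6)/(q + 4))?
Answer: 20112340/629 ≈ 31975.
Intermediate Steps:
R(o) = 2*o*(120 + o) (R(o) = (2*o)*(120 + o) = 2*o*(120 + o))
a(q, H) = -3*q*(-6 + H)/(4 + q) (a(q, H) = (-3*q)*((-6 + H)/(4 + q)) = -3*q*(-6 + H)/(4 + q))
a(145/121, 42) + R(80) = 3*(145/121)*(6 - 1*42)/(4 + 145/121) + 2*80*(120 + 80) = 3*(145*(1/121))*(6 - 42)/(4 + 145*(1/121)) + 2*80*200 = 3*(145/121)*(-36)/(4 + 145/121) + 32000 = 3*(145/121)*(-36)/(629/121) + 32000 = 3*(145/121)*(121/629)*(-36) + 32000 = -15660/629 + 32000 = 20112340/629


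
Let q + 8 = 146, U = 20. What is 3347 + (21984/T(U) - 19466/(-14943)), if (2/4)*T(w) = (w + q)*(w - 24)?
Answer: 3932129591/1180497 ≈ 3330.9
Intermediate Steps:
q = 138 (q = -8 + 146 = 138)
T(w) = 2*(-24 + w)*(138 + w) (T(w) = 2*((w + 138)*(w - 24)) = 2*((138 + w)*(-24 + w)) = 2*((-24 + w)*(138 + w)) = 2*(-24 + w)*(138 + w))
3347 + (21984/T(U) - 19466/(-14943)) = 3347 + (21984/(-6624 + 2*20² + 228*20) - 19466/(-14943)) = 3347 + (21984/(-6624 + 2*400 + 4560) - 19466*(-1/14943)) = 3347 + (21984/(-6624 + 800 + 4560) + 19466/14943) = 3347 + (21984/(-1264) + 19466/14943) = 3347 + (21984*(-1/1264) + 19466/14943) = 3347 + (-1374/79 + 19466/14943) = 3347 - 18993868/1180497 = 3932129591/1180497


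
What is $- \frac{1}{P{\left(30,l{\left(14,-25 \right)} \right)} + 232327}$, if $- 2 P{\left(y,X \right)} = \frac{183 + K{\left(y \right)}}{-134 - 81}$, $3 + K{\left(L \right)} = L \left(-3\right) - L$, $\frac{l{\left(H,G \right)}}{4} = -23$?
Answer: $- \frac{43}{9990067} \approx -4.3043 \cdot 10^{-6}$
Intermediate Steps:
$l{\left(H,G \right)} = -92$ ($l{\left(H,G \right)} = 4 \left(-23\right) = -92$)
$K{\left(L \right)} = -3 - 4 L$ ($K{\left(L \right)} = -3 + \left(L \left(-3\right) - L\right) = -3 - 4 L$)
$P{\left(y,X \right)} = \frac{18}{43} - \frac{2 y}{215}$ ($P{\left(y,X \right)} = - \frac{\left(183 - \left(3 + 4 y\right)\right) \frac{1}{-134 - 81}}{2} = - \frac{\left(180 - 4 y\right) \frac{1}{-215}}{2} = - \frac{\left(180 - 4 y\right) \left(- \frac{1}{215}\right)}{2} = - \frac{- \frac{36}{43} + \frac{4 y}{215}}{2} = \frac{18}{43} - \frac{2 y}{215}$)
$- \frac{1}{P{\left(30,l{\left(14,-25 \right)} \right)} + 232327} = - \frac{1}{\left(\frac{18}{43} - \frac{12}{43}\right) + 232327} = - \frac{1}{\frac{6}{43} + 232327} = - \frac{1}{\frac{9990067}{43}} = \left(-1\right) \frac{43}{9990067} = - \frac{43}{9990067}$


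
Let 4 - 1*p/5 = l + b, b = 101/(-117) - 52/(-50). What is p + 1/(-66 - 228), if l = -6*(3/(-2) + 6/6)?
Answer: 235789/57330 ≈ 4.1128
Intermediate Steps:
b = 517/2925 (b = 101*(-1/117) - 52*(-1/50) = -101/117 + 26/25 = 517/2925 ≈ 0.17675)
l = 3 (l = -6*(3*(-1/2) + 6*(1/6)) = -6*(-3/2 + 1) = -6*(-1/2) = 3)
p = 2408/585 (p = 20 - 5*(3 + 517/2925) = 20 - 5*9292/2925 = 20 - 9292/585 = 2408/585 ≈ 4.1162)
p + 1/(-66 - 228) = 2408/585 + 1/(-66 - 228) = 2408/585 + 1/(-294) = 2408/585 - 1/294 = 235789/57330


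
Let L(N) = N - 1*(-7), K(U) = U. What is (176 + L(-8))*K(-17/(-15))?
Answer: 595/3 ≈ 198.33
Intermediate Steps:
L(N) = 7 + N (L(N) = N + 7 = 7 + N)
(176 + L(-8))*K(-17/(-15)) = (176 + (7 - 8))*(-17/(-15)) = (176 - 1)*(-17*(-1/15)) = 175*(17/15) = 595/3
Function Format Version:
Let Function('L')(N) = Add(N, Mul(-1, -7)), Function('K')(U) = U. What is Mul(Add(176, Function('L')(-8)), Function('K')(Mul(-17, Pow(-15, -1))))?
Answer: Rational(595, 3) ≈ 198.33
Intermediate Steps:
Function('L')(N) = Add(7, N) (Function('L')(N) = Add(N, 7) = Add(7, N))
Mul(Add(176, Function('L')(-8)), Function('K')(Mul(-17, Pow(-15, -1)))) = Mul(Add(176, Add(7, -8)), Mul(-17, Pow(-15, -1))) = Mul(Add(176, -1), Mul(-17, Rational(-1, 15))) = Mul(175, Rational(17, 15)) = Rational(595, 3)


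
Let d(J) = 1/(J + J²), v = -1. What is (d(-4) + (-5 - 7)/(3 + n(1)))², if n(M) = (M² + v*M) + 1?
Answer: 1225/144 ≈ 8.5069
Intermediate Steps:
n(M) = 1 + M² - M (n(M) = (M² - M) + 1 = 1 + M² - M)
(d(-4) + (-5 - 7)/(3 + n(1)))² = (1/((-4)*(1 - 4)) + (-5 - 7)/(3 + (1 + 1² - 1*1)))² = (-¼/(-3) - 12/(3 + (1 + 1 - 1)))² = (-¼*(-⅓) - 12/(3 + 1))² = (1/12 - 12/4)² = (1/12 - 12*¼)² = (1/12 - 3)² = (-35/12)² = 1225/144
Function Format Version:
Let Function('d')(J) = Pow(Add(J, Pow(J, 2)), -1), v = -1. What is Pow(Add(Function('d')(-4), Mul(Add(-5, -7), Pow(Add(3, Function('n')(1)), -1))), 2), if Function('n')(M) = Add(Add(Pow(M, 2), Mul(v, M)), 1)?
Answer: Rational(1225, 144) ≈ 8.5069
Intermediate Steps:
Function('n')(M) = Add(1, Pow(M, 2), Mul(-1, M)) (Function('n')(M) = Add(Add(Pow(M, 2), Mul(-1, M)), 1) = Add(1, Pow(M, 2), Mul(-1, M)))
Pow(Add(Function('d')(-4), Mul(Add(-5, -7), Pow(Add(3, Function('n')(1)), -1))), 2) = Pow(Add(Mul(Pow(-4, -1), Pow(Add(1, -4), -1)), Mul(Add(-5, -7), Pow(Add(3, Add(1, Pow(1, 2), Mul(-1, 1))), -1))), 2) = Pow(Add(Mul(Rational(-1, 4), Pow(-3, -1)), Mul(-12, Pow(Add(3, Add(1, 1, -1)), -1))), 2) = Pow(Add(Mul(Rational(-1, 4), Rational(-1, 3)), Mul(-12, Pow(Add(3, 1), -1))), 2) = Pow(Add(Rational(1, 12), Mul(-12, Pow(4, -1))), 2) = Pow(Add(Rational(1, 12), Mul(-12, Rational(1, 4))), 2) = Pow(Add(Rational(1, 12), -3), 2) = Pow(Rational(-35, 12), 2) = Rational(1225, 144)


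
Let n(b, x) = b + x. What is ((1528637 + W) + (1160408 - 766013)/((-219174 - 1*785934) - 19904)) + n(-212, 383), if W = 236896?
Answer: 1809867394053/1025012 ≈ 1.7657e+6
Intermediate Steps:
((1528637 + W) + (1160408 - 766013)/((-219174 - 1*785934) - 19904)) + n(-212, 383) = ((1528637 + 236896) + (1160408 - 766013)/((-219174 - 1*785934) - 19904)) + (-212 + 383) = (1765533 + 394395/((-219174 - 785934) - 19904)) + 171 = (1765533 + 394395/(-1005108 - 19904)) + 171 = (1765533 + 394395/(-1025012)) + 171 = (1765533 + 394395*(-1/1025012)) + 171 = (1765533 - 394395/1025012) + 171 = 1809692117001/1025012 + 171 = 1809867394053/1025012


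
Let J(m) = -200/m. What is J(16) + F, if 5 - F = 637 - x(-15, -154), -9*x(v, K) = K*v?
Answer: -5407/6 ≈ -901.17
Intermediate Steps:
x(v, K) = -K*v/9
F = -2666/3 (F = 5 - (637 - (-1)*(-154)*(-15)/9) = 5 - (637 - 1*(-770/3)) = 5 - (637 + 770/3) = 5 - 1*2681/3 = 5 - 2681/3 = -2666/3 ≈ -888.67)
J(16) + F = -200/16 - 2666/3 = -200*1/16 - 2666/3 = -25/2 - 2666/3 = -5407/6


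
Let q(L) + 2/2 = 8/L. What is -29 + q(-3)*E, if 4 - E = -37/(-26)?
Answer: -2999/78 ≈ -38.449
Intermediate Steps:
q(L) = -1 + 8/L
E = 67/26 (E = 4 - (-37)/(-26) = 4 - (-37)*(-1)/26 = 4 - 1*37/26 = 4 - 37/26 = 67/26 ≈ 2.5769)
-29 + q(-3)*E = -29 + ((8 - 1*(-3))/(-3))*(67/26) = -29 - (8 + 3)/3*(67/26) = -29 - ⅓*11*(67/26) = -29 - 11/3*67/26 = -29 - 737/78 = -2999/78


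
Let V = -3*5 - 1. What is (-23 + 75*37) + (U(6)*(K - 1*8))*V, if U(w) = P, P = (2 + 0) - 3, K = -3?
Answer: 2576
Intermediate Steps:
V = -16 (V = -15 - 1 = -16)
P = -1 (P = 2 - 3 = -1)
U(w) = -1
(-23 + 75*37) + (U(6)*(K - 1*8))*V = (-23 + 75*37) - (-3 - 1*8)*(-16) = (-23 + 2775) - (-3 - 8)*(-16) = 2752 - 1*(-11)*(-16) = 2752 + 11*(-16) = 2752 - 176 = 2576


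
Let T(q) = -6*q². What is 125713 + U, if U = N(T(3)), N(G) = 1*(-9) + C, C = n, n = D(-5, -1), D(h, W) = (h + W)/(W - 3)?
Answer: 251411/2 ≈ 1.2571e+5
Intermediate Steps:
D(h, W) = (W + h)/(-3 + W)
n = 3/2 (n = (-1 - 5)/(-3 - 1) = -6/(-4) = -¼*(-6) = 3/2 ≈ 1.5000)
C = 3/2 ≈ 1.5000
N(G) = -15/2 (N(G) = 1*(-9) + 3/2 = -9 + 3/2 = -15/2)
U = -15/2 ≈ -7.5000
125713 + U = 125713 - 15/2 = 251411/2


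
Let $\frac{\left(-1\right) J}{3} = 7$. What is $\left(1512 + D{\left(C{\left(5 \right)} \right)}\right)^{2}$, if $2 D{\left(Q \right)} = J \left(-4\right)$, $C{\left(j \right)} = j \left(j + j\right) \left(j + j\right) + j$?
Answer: $2414916$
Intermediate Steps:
$J = -21$ ($J = \left(-3\right) 7 = -21$)
$C{\left(j \right)} = j + 4 j^{3}$ ($C{\left(j \right)} = j 2 j 2 j + j = j 4 j^{2} + j = 4 j^{3} + j = j + 4 j^{3}$)
$D{\left(Q \right)} = 42$ ($D{\left(Q \right)} = \frac{\left(-21\right) \left(-4\right)}{2} = \frac{1}{2} \cdot 84 = 42$)
$\left(1512 + D{\left(C{\left(5 \right)} \right)}\right)^{2} = \left(1512 + 42\right)^{2} = 1554^{2} = 2414916$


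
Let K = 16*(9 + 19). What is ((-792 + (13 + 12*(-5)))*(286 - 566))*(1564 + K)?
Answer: 472659040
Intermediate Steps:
K = 448 (K = 16*28 = 448)
((-792 + (13 + 12*(-5)))*(286 - 566))*(1564 + K) = ((-792 + (13 + 12*(-5)))*(286 - 566))*(1564 + 448) = ((-792 + (13 - 60))*(-280))*2012 = ((-792 - 47)*(-280))*2012 = -839*(-280)*2012 = 234920*2012 = 472659040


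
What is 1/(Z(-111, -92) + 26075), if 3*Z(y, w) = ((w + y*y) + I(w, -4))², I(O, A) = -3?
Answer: 3/149553301 ≈ 2.0060e-8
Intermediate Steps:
Z(y, w) = (-3 + w + y²)²/3 (Z(y, w) = ((w + y*y) - 3)²/3 = ((w + y²) - 3)²/3 = (-3 + w + y²)²/3)
1/(Z(-111, -92) + 26075) = 1/((-3 - 92 + (-111)²)²/3 + 26075) = 1/((-3 - 92 + 12321)²/3 + 26075) = 1/((⅓)*12226² + 26075) = 1/((⅓)*149475076 + 26075) = 1/(149475076/3 + 26075) = 1/(149553301/3) = 3/149553301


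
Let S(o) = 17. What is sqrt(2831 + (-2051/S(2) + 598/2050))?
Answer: sqrt(32921389151)/3485 ≈ 52.064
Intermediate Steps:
sqrt(2831 + (-2051/S(2) + 598/2050)) = sqrt(2831 + (-2051/17 + 598/2050)) = sqrt(2831 + (-2051*1/17 + 598*(1/2050))) = sqrt(2831 + (-2051/17 + 299/1025)) = sqrt(2831 - 2097192/17425) = sqrt(47232983/17425) = sqrt(32921389151)/3485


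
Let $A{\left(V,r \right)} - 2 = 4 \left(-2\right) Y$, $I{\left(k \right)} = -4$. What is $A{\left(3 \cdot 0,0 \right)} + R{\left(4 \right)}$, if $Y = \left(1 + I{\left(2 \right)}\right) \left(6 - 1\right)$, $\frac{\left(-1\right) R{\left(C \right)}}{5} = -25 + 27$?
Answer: $112$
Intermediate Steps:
$R{\left(C \right)} = -10$ ($R{\left(C \right)} = - 5 \left(-25 + 27\right) = \left(-5\right) 2 = -10$)
$Y = -15$ ($Y = \left(1 - 4\right) \left(6 - 1\right) = \left(-3\right) 5 = -15$)
$A{\left(V,r \right)} = 122$ ($A{\left(V,r \right)} = 2 + 4 \left(-2\right) \left(-15\right) = 2 - -120 = 2 + 120 = 122$)
$A{\left(3 \cdot 0,0 \right)} + R{\left(4 \right)} = 122 - 10 = 112$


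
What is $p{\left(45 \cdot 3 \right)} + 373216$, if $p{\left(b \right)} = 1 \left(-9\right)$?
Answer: $373207$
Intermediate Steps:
$p{\left(b \right)} = -9$
$p{\left(45 \cdot 3 \right)} + 373216 = -9 + 373216 = 373207$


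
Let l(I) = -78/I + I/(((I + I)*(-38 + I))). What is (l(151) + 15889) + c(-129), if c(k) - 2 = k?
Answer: 537876535/34126 ≈ 15761.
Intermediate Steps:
c(k) = 2 + k
l(I) = 1/(2*(-38 + I)) - 78/I (l(I) = -78/I + I/(((2*I)*(-38 + I))) = -78/I + I/((2*I*(-38 + I))) = -78/I + I*(1/(2*I*(-38 + I))) = -78/I + 1/(2*(-38 + I)) = 1/(2*(-38 + I)) - 78/I)
(l(151) + 15889) + c(-129) = ((1/2)*(5928 - 155*151)/(151*(-38 + 151)) + 15889) + (2 - 129) = ((1/2)*(1/151)*(5928 - 23405)/113 + 15889) - 127 = ((1/2)*(1/151)*(1/113)*(-17477) + 15889) - 127 = (-17477/34126 + 15889) - 127 = 542210537/34126 - 127 = 537876535/34126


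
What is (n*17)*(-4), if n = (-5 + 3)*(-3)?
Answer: -408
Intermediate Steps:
n = 6 (n = -2*(-3) = 6)
(n*17)*(-4) = (6*17)*(-4) = 102*(-4) = -408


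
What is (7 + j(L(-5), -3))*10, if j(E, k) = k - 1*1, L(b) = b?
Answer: 30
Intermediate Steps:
j(E, k) = -1 + k (j(E, k) = k - 1 = -1 + k)
(7 + j(L(-5), -3))*10 = (7 + (-1 - 3))*10 = (7 - 4)*10 = 3*10 = 30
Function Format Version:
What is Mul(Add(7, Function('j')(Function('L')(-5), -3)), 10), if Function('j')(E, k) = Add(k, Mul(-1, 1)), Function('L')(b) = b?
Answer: 30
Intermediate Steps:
Function('j')(E, k) = Add(-1, k) (Function('j')(E, k) = Add(k, -1) = Add(-1, k))
Mul(Add(7, Function('j')(Function('L')(-5), -3)), 10) = Mul(Add(7, Add(-1, -3)), 10) = Mul(Add(7, -4), 10) = Mul(3, 10) = 30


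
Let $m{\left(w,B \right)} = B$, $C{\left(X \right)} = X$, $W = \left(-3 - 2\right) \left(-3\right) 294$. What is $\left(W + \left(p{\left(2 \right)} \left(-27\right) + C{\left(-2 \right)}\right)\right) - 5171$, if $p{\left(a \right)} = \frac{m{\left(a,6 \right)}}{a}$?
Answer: $-844$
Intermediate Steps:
$W = 4410$ ($W = \left(-5\right) \left(-3\right) 294 = 15 \cdot 294 = 4410$)
$p{\left(a \right)} = \frac{6}{a}$
$\left(W + \left(p{\left(2 \right)} \left(-27\right) + C{\left(-2 \right)}\right)\right) - 5171 = \left(4410 + \left(\frac{6}{2} \left(-27\right) - 2\right)\right) - 5171 = \left(4410 + \left(6 \cdot \frac{1}{2} \left(-27\right) - 2\right)\right) - 5171 = \left(4410 + \left(3 \left(-27\right) - 2\right)\right) - 5171 = \left(4410 - 83\right) - 5171 = 4327 - 5171 = -844$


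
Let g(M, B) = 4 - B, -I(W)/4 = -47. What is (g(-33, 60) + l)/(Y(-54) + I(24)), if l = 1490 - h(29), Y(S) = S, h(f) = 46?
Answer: 694/67 ≈ 10.358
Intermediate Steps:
I(W) = 188 (I(W) = -4*(-47) = 188)
l = 1444 (l = 1490 - 1*46 = 1490 - 46 = 1444)
(g(-33, 60) + l)/(Y(-54) + I(24)) = ((4 - 1*60) + 1444)/(-54 + 188) = ((4 - 60) + 1444)/134 = (-56 + 1444)*(1/134) = 1388*(1/134) = 694/67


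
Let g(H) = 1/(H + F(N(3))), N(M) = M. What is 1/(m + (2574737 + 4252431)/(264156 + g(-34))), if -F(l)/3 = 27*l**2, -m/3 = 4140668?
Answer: -201551027/2503662454468924 ≈ -8.0502e-8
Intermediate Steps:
m = -12422004 (m = -3*4140668 = -12422004)
F(l) = -81*l**2
g(H) = 1/(-729 + H) (g(H) = 1/(H - 81*3**2) = 1/(H - 81*9) = 1/(H - 729) = 1/(-729 + H))
1/(m + (2574737 + 4252431)/(264156 + g(-34))) = 1/(-12422004 + (2574737 + 4252431)/(264156 + 1/(-729 - 34))) = 1/(-12422004 + 6827168/(264156 + 1/(-763))) = 1/(-12422004 + 6827168/(264156 - 1/763)) = 1/(-12422004 + 6827168/(201551027/763)) = 1/(-12422004 + 6827168*(763/201551027)) = 1/(-12422004 + 5209129184/201551027) = 1/(-2503662454468924/201551027) = -201551027/2503662454468924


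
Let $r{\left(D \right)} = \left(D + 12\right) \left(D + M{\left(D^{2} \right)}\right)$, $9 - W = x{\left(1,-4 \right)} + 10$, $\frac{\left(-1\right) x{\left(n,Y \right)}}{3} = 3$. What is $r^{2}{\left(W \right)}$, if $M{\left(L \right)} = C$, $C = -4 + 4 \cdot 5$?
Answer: $230400$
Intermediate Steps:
$x{\left(n,Y \right)} = -9$ ($x{\left(n,Y \right)} = \left(-3\right) 3 = -9$)
$C = 16$ ($C = -4 + 20 = 16$)
$M{\left(L \right)} = 16$
$W = 8$ ($W = 9 - \left(-9 + 10\right) = 9 - 1 = 8$)
$r{\left(D \right)} = \left(12 + D\right) \left(16 + D\right)$ ($r{\left(D \right)} = \left(D + 12\right) \left(D + 16\right) = \left(12 + D\right) \left(16 + D\right)$)
$r^{2}{\left(W \right)} = \left(192 + 8^{2} + 28 \cdot 8\right)^{2} = \left(192 + 64 + 224\right)^{2} = 480^{2} = 230400$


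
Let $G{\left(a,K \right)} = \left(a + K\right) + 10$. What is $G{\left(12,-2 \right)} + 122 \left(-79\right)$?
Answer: $-9618$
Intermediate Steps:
$G{\left(a,K \right)} = 10 + K + a$ ($G{\left(a,K \right)} = \left(K + a\right) + 10 = 10 + K + a$)
$G{\left(12,-2 \right)} + 122 \left(-79\right) = \left(10 - 2 + 12\right) + 122 \left(-79\right) = 20 - 9638 = -9618$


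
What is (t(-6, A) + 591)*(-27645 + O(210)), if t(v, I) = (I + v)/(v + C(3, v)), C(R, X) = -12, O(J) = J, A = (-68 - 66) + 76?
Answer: -48934895/3 ≈ -1.6312e+7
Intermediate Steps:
A = -58 (A = -134 + 76 = -58)
t(v, I) = (I + v)/(-12 + v) (t(v, I) = (I + v)/(v - 12) = (I + v)/(-12 + v))
(t(-6, A) + 591)*(-27645 + O(210)) = ((-58 - 6)/(-12 - 6) + 591)*(-27645 + 210) = (-64/(-18) + 591)*(-27435) = (-1/18*(-64) + 591)*(-27435) = (32/9 + 591)*(-27435) = (5351/9)*(-27435) = -48934895/3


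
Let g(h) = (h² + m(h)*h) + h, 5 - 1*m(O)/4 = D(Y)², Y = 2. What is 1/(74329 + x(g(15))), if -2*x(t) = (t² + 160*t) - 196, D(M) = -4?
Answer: 1/19827 ≈ 5.0436e-5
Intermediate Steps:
m(O) = -44 (m(O) = 20 - 4*(-4)² = 20 - 4*16 = 20 - 64 = -44)
g(h) = h² - 43*h (g(h) = (h² - 44*h) + h = h² - 43*h)
x(t) = 98 - 80*t - t²/2 (x(t) = -((t² + 160*t) - 196)/2 = -(-196 + t² + 160*t)/2 = 98 - 80*t - t²/2)
1/(74329 + x(g(15))) = 1/(74329 + (98 - 1200*(-43 + 15) - 225*(-43 + 15)²/2)) = 1/(74329 + (98 - 1200*(-28) - (15*(-28))²/2)) = 1/(74329 + (98 - 80*(-420) - ½*(-420)²)) = 1/(74329 + (98 + 33600 - ½*176400)) = 1/(74329 + (98 + 33600 - 88200)) = 1/(74329 - 54502) = 1/19827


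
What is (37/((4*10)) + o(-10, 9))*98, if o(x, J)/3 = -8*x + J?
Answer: 525133/20 ≈ 26257.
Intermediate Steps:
o(x, J) = -24*x + 3*J (o(x, J) = 3*(-8*x + J) = 3*(J - 8*x) = -24*x + 3*J)
(37/((4*10)) + o(-10, 9))*98 = (37/((4*10)) + (-24*(-10) + 3*9))*98 = (37/40 + (240 + 27))*98 = (37*(1/40) + 267)*98 = (37/40 + 267)*98 = (10717/40)*98 = 525133/20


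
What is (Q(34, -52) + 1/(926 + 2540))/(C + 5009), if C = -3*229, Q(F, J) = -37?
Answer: -128241/14980052 ≈ -0.0085608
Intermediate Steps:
C = -687
(Q(34, -52) + 1/(926 + 2540))/(C + 5009) = (-37 + 1/(926 + 2540))/(-687 + 5009) = (-37 + 1/3466)/4322 = (-37 + 1/3466)*(1/4322) = -128241/3466*1/4322 = -128241/14980052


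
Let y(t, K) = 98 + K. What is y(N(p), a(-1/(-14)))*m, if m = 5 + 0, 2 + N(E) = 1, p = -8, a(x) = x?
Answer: 6865/14 ≈ 490.36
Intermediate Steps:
N(E) = -1 (N(E) = -2 + 1 = -1)
m = 5
y(N(p), a(-1/(-14)))*m = (98 - 1/(-14))*5 = (98 - 1*(-1/14))*5 = (98 + 1/14)*5 = (1373/14)*5 = 6865/14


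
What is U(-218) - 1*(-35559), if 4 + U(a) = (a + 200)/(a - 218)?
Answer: 7750999/218 ≈ 35555.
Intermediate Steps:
U(a) = -4 + (200 + a)/(-218 + a) (U(a) = -4 + (a + 200)/(a - 218) = -4 + (200 + a)/(-218 + a))
U(-218) - 1*(-35559) = (1072 - 3*(-218))/(-218 - 218) - 1*(-35559) = (1072 + 654)/(-436) + 35559 = -1/436*1726 + 35559 = -863/218 + 35559 = 7750999/218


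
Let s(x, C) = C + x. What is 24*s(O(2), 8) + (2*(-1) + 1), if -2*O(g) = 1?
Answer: 179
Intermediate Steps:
O(g) = -1/2 (O(g) = -1/2*1 = -1/2)
24*s(O(2), 8) + (2*(-1) + 1) = 24*(8 - 1/2) + (2*(-1) + 1) = 24*(15/2) + (-2 + 1) = 180 - 1 = 179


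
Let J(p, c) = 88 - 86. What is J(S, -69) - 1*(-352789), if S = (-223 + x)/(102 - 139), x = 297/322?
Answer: 352791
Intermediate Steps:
x = 297/322 (x = 297*(1/322) = 297/322 ≈ 0.92236)
S = 71509/11914 (S = (-223 + 297/322)/(102 - 139) = -71509/322/(-37) = -71509/322*(-1/37) = 71509/11914 ≈ 6.0021)
J(p, c) = 2
J(S, -69) - 1*(-352789) = 2 - 1*(-352789) = 2 + 352789 = 352791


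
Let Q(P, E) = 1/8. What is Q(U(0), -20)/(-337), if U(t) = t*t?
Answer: -1/2696 ≈ -0.00037092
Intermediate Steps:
U(t) = t²
Q(P, E) = ⅛
Q(U(0), -20)/(-337) = (⅛)/(-337) = (⅛)*(-1/337) = -1/2696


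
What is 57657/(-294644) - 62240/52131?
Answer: -21344359627/15360086364 ≈ -1.3896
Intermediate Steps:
57657/(-294644) - 62240/52131 = 57657*(-1/294644) - 62240*1/52131 = -57657/294644 - 62240/52131 = -21344359627/15360086364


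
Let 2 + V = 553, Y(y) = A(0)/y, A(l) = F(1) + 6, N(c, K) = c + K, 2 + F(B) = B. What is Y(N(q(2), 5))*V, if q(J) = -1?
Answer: 2755/4 ≈ 688.75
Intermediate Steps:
F(B) = -2 + B
N(c, K) = K + c
A(l) = 5 (A(l) = (-2 + 1) + 6 = -1 + 6 = 5)
Y(y) = 5/y
V = 551 (V = -2 + 553 = 551)
Y(N(q(2), 5))*V = (5/(5 - 1))*551 = (5/4)*551 = 2755/4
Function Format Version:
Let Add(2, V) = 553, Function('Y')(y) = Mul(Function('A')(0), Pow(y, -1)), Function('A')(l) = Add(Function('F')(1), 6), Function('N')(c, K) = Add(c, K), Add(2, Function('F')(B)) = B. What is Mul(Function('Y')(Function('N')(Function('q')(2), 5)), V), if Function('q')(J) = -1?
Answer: Rational(2755, 4) ≈ 688.75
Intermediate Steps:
Function('F')(B) = Add(-2, B)
Function('N')(c, K) = Add(K, c)
Function('A')(l) = 5 (Function('A')(l) = Add(Add(-2, 1), 6) = Add(-1, 6) = 5)
Function('Y')(y) = Mul(5, Pow(y, -1))
V = 551 (V = Add(-2, 553) = 551)
Mul(Function('Y')(Function('N')(Function('q')(2), 5)), V) = Mul(Mul(5, Pow(Add(5, -1), -1)), 551) = Mul(Mul(5, Pow(4, -1)), 551) = Mul(Mul(5, Rational(1, 4)), 551) = Mul(Rational(5, 4), 551) = Rational(2755, 4)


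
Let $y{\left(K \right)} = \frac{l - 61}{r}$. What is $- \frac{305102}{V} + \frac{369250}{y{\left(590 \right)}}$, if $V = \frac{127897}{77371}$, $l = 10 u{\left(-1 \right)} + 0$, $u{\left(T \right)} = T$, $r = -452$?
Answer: $\frac{2810015410174}{1297241} \approx 2.1661 \cdot 10^{6}$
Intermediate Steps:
$l = -10$ ($l = 10 \left(-1\right) + 0 = -10 + 0 = -10$)
$V = \frac{18271}{11053}$ ($V = 127897 \cdot \frac{1}{77371} = \frac{18271}{11053} \approx 1.653$)
$y{\left(K \right)} = \frac{71}{452}$ ($y{\left(K \right)} = \frac{-10 - 61}{-452} = \left(-71\right) \left(- \frac{1}{452}\right) = \frac{71}{452}$)
$- \frac{305102}{V} + \frac{369250}{y{\left(590 \right)}} = - \frac{305102}{\frac{18271}{11053}} + \frac{369250}{\frac{71}{452}} = \left(-305102\right) \frac{11053}{18271} + 369250 \cdot \frac{452}{71} = - \frac{3372292406}{18271} + \frac{166901000}{71} = \frac{2810015410174}{1297241}$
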